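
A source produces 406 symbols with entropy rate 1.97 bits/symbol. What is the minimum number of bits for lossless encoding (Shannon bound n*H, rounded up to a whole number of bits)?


Minimum bits >= n * H = 406 * 1.97 = 799.82, rounded up to a whole number of bits = 800

800 bits


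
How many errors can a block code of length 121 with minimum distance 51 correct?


Correction capability = floor((d-1)/2) = floor((51-1)/2) = 25

25 errors


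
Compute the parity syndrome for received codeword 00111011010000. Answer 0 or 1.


Syndrome = XOR of all bits = 0 XOR 0 XOR 1 XOR 1 XOR 1 XOR 0 XOR 1 XOR 1 XOR 0 XOR 1 XOR 0 XOR 0 XOR 0 XOR 0 = 0

0


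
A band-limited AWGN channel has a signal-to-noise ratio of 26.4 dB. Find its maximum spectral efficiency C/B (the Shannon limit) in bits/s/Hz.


SNR_linear = 10^(26.4/10) = 436.5158; C/B = log2(1 + SNR_linear) = log2(1 + 436.5158) = 8.7732

8.7732 bits/s/Hz


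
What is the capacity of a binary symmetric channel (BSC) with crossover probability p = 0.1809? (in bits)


H(p) = -p*log2(p) - (1-p)*log2(1-p) = -0.1809*log2(0.1809) - 0.8191*log2(0.8191) = 0.446232 + 0.235809 = 0.682. C = 1 - H(p) = 1 - 0.682 = 0.318

0.318 bits


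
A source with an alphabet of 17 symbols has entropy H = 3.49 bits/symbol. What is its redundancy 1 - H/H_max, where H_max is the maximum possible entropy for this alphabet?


H_max = log2(K) = log2(17) = 4.0875 bits/symbol. Redundancy = 1 - H/H_max = 1 - 3.49/4.0875 = 1 - 0.8538 = 0.1462

0.1462


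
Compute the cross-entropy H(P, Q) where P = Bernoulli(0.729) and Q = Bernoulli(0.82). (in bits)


H(P,Q) = -p*log2(q) - (1-p)*log2(1-q). -0.729*log2(0.82) = 0.208716; -0.271*log2(0.18) = 0.670435. H(P,Q) = 0.208716 + 0.670435 = 0.8792

0.8792 bits


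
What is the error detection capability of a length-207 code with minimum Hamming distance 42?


Detection capability = d_min - 1 = 42 - 1 = 41

41 errors


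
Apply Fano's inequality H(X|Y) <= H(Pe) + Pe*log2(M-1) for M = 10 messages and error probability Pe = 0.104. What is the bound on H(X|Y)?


H(Pe) = -Pe*log2(Pe) - (1-Pe)*log2(1-Pe) = -0.104*log2(0.104) - 0.896*log2(0.896) = 0.339596 + 0.141953 = 0.4815. Pe*log2(M-1) = 0.104*log2(9) = 0.329672. Bound = H(Pe) + Pe*log2(M-1) = 0.339596 + 0.141953 + 0.329672 = 0.8112

0.8112 bits


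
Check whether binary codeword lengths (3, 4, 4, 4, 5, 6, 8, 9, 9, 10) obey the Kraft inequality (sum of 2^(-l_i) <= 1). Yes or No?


Kraft sum = sum(2^(-l_i)) = 0.3682, need <= 1. Result: satisfied (a binary prefix-free code with these lengths exists)

Yes


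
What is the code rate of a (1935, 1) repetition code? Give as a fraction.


Rate = k/n = 1/1935

1/1935


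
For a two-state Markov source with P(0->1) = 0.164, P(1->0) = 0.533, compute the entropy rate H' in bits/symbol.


Stationary distribution: pi_0 = p10/(p01+p10) = 0.7647, pi_1 = 0.2353. Entropy rate H' = pi_0*H(p01) + pi_1*H(p10) = 0.7647*0.6438 + 0.2353*0.9969 = 0.7269

0.7269 bits/symbol


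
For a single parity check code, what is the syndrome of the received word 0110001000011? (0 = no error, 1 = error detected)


Syndrome = XOR of all bits = 0 XOR 1 XOR 1 XOR 0 XOR 0 XOR 0 XOR 1 XOR 0 XOR 0 XOR 0 XOR 0 XOR 1 XOR 1 = 1

1


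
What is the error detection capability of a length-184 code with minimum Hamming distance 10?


Detection capability = d_min - 1 = 10 - 1 = 9

9 errors


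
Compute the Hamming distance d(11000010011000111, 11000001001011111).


Count differing positions: . . . . . . ^ ^ . ^ . . ^ ^ . . . = 5 differences

5


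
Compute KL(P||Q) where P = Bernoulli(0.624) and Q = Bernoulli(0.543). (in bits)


KL = p*log2(p/q) + (1-p)*log2((1-p)/(1-q)) = 0.624*log2(0.624/0.543) + 0.376*log2(0.376/0.457) = 0.0193

0.0193 bits


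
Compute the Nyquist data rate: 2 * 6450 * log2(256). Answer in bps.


Rate = 2 * B * log2(M) = 2 * 6450 * 8.0 = 103200.0

103200.0 bps


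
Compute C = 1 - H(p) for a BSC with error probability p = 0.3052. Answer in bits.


H(p) = -p*log2(p) - (1-p)*log2(1-p) = -0.3052*log2(0.3052) - 0.6948*log2(0.6948) = 0.522555 + 0.365000 = 0.8876. C = 1 - H(p) = 1 - 0.8876 = 0.1124

0.1124 bits


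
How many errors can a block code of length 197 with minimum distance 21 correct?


Correction capability = floor((d-1)/2) = floor((21-1)/2) = 10

10 errors


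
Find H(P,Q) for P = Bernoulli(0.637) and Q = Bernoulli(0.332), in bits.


H(P,Q) = -p*log2(q) - (1-p)*log2(1-q). -0.637*log2(0.332) = 1.013304; -0.363*log2(0.668) = 0.211295. H(P,Q) = 1.013304 + 0.211295 = 1.2246

1.2246 bits


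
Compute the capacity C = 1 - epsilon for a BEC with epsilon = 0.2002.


C = 1 - epsilon = 1 - 0.2002 = 0.7998

0.7998 bits


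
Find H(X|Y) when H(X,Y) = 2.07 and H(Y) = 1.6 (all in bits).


H(X|Y) = H(X,Y) - H(Y) = 2.07 - 1.6 = 0.47

0.47 bits


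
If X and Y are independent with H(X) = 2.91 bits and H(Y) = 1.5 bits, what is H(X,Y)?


For independent variables, H(X,Y) = H(X) + H(Y) = 2.91 + 1.5 = 4.41

4.41 bits


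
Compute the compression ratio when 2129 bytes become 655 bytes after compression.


Ratio = original / compressed = 2129 / 655 = 3.2504

3.2504


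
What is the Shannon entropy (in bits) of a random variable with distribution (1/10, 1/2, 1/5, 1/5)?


H = -sum(p_i * log2(p_i)). Terms: -(1/10)*log2(1/10) = 0.332193; -(1/2)*log2(1/2) = 0.500000; -(1/5)*log2(1/5) = 0.464386; -(1/5)*log2(1/5) = 0.464386. H = 0.332193 + 0.500000 + 0.464386 + 0.464386 = 1.761

1.761 bits


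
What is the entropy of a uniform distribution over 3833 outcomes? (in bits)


H = log2(n) = log2(3833) = 11.9043

11.9043 bits


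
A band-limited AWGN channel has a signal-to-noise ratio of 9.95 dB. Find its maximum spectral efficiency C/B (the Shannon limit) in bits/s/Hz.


SNR_linear = 10^(9.95/10) = 9.8855; C/B = log2(1 + SNR_linear) = log2(1 + 9.8855) = 3.4443

3.4443 bits/s/Hz


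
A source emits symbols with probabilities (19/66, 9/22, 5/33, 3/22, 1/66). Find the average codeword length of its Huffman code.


Huffman construction (repeatedly merge the two least-probable nodes; each merge adds 1 bit to every symbol beneath it): 1/66 + 3/22 = 5/33; 5/33 + 5/33 = 10/33; 19/66 + 10/33 = 13/22; 9/22 + 13/22 = 1. Resulting codeword lengths (in the order the probabilities were given): (2, 1, 3, 4, 4). L_avg = sum(p_i * l_i) = 19/66*2 + 9/22*1 + 5/33*3 + 3/22*4 + 1/66*4 = 45/22 = 2.0455

2.0455 bits


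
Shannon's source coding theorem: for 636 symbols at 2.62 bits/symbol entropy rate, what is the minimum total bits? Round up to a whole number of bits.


Minimum bits >= n * H = 636 * 2.62 = 1666.32, rounded up to a whole number of bits = 1667

1667 bits


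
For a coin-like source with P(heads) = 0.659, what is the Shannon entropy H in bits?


H = -p*log2(p) - (1-p)*log2(1-p). -0.659*log2(0.659) = 0.396487; -0.341*log2(0.341) = 0.529285. H = 0.396487 + 0.529285 = 0.9258

0.9258 bits


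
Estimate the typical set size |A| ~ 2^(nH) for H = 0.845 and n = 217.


log2|A_typical| = nH = 217 * 0.845 = 183.365, so |A_typical| ~ 2^183.365 = 1.579e+55

1.579e+55


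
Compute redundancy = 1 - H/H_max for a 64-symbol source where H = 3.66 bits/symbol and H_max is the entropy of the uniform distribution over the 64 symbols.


H_max = log2(K) = log2(64) = 6.0 bits/symbol. Redundancy = 1 - H/H_max = 1 - 3.66/6.0 = 1 - 0.61 = 0.39

0.39


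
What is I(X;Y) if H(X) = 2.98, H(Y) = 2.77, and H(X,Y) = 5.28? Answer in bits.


I(X;Y) = H(X) + H(Y) - H(X,Y) = 2.98 + 2.77 - 5.28 = 0.47

0.47 bits


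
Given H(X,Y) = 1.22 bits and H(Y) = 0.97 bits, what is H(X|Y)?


H(X|Y) = H(X,Y) - H(Y) = 1.22 - 0.97 = 0.25

0.25 bits


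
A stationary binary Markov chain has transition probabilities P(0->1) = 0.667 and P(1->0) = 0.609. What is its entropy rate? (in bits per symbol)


Stationary distribution: pi_0 = p10/(p01+p10) = 0.4773, pi_1 = 0.5227. Entropy rate H' = pi_0*H(p01) + pi_1*H(p10) = 0.4773*0.918 + 0.5227*0.9654 = 0.9428

0.9428 bits/symbol


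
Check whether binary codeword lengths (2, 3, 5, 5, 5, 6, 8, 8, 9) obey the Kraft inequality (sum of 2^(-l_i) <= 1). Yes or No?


Kraft sum = sum(2^(-l_i)) = 0.4941, need <= 1. Result: satisfied (a binary prefix-free code with these lengths exists)

Yes


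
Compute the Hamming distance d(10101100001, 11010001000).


Count differing positions: . ^ ^ ^ ^ ^ . ^ . . ^ = 7 differences

7


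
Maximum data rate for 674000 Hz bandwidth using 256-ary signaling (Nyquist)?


Rate = 2 * B * log2(M) = 2 * 674000 * 8.0 = 10784000.0

10784000.0 bps


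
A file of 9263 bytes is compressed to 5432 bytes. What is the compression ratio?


Ratio = original / compressed = 9263 / 5432 = 1.7053

1.7053


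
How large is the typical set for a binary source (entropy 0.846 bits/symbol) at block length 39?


log2|A_typical| = nH = 39 * 0.846 = 32.994, so |A_typical| ~ 2^32.994 = 8.554e+09

8.554e+09


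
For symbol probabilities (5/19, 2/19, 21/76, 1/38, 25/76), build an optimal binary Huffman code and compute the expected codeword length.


Huffman construction (repeatedly merge the two least-probable nodes; each merge adds 1 bit to every symbol beneath it): 1/38 + 2/19 = 5/38; 5/38 + 5/19 = 15/38; 21/76 + 25/76 = 23/38; 15/38 + 23/38 = 1. Resulting codeword lengths (in the order the probabilities were given): (2, 3, 2, 3, 2). L_avg = sum(p_i * l_i) = 5/19*2 + 2/19*3 + 21/76*2 + 1/38*3 + 25/76*2 = 81/38 = 2.1316

2.1316 bits


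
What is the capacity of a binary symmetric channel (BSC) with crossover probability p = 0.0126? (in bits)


H(p) = -p*log2(p) - (1-p)*log2(1-p) = -0.0126*log2(0.0126) - 0.9874*log2(0.9874) = 0.079511 + 0.018063 = 0.0976. C = 1 - H(p) = 1 - 0.0976 = 0.9024

0.9024 bits


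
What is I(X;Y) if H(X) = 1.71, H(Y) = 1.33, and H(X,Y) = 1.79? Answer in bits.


I(X;Y) = H(X) + H(Y) - H(X,Y) = 1.71 + 1.33 - 1.79 = 1.25

1.25 bits


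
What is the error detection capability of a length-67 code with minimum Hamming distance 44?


Detection capability = d_min - 1 = 44 - 1 = 43

43 errors


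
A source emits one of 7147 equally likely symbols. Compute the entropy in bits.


H = log2(n) = log2(7147) = 12.8031

12.8031 bits


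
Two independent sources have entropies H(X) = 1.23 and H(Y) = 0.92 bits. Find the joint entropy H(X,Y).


For independent variables, H(X,Y) = H(X) + H(Y) = 1.23 + 0.92 = 2.15

2.15 bits


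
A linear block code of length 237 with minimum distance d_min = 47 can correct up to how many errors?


Correction capability = floor((d-1)/2) = floor((47-1)/2) = 23

23 errors


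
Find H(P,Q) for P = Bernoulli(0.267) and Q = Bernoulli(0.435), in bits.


H(P,Q) = -p*log2(q) - (1-p)*log2(1-q). -0.267*log2(0.435) = 0.320644; -0.733*log2(0.565) = 0.603755. H(P,Q) = 0.320644 + 0.603755 = 0.9244

0.9244 bits


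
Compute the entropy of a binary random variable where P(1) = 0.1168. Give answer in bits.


H = -p*log2(p) - (1-p)*log2(1-p). -0.1168*log2(0.1168) = 0.361833; -0.8832*log2(0.8832) = 0.158259. H = 0.361833 + 0.158259 = 0.5201

0.5201 bits


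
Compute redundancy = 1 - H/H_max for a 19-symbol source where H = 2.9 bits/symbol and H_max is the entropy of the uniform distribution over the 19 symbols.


H_max = log2(K) = log2(19) = 4.2479 bits/symbol. Redundancy = 1 - H/H_max = 1 - 2.9/4.2479 = 1 - 0.6827 = 0.3173

0.3173


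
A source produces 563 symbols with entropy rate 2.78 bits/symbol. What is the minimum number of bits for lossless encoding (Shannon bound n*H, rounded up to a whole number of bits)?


Minimum bits >= n * H = 563 * 2.78 = 1565.14, rounded up to a whole number of bits = 1566

1566 bits


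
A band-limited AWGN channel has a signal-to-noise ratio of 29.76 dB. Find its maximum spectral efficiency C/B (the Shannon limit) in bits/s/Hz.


SNR_linear = 10^(29.76/10) = 946.2372; C/B = log2(1 + SNR_linear) = log2(1 + 946.2372) = 9.8876

9.8876 bits/s/Hz


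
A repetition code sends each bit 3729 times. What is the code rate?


Rate = k/n = 1/3729

1/3729


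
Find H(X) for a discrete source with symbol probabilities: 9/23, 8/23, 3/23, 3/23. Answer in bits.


H = -sum(p_i * log2(p_i)). Terms: -(9/23)*log2(9/23) = 0.529684; -(8/23)*log2(8/23) = 0.529935; -(3/23)*log2(3/23) = 0.383296; -(3/23)*log2(3/23) = 0.383296. H = 0.529684 + 0.529935 + 0.383296 + 0.383296 = 1.8262

1.8262 bits


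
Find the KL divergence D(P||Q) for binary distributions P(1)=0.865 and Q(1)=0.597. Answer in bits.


KL = p*log2(p/q) + (1-p)*log2((1-p)/(1-q)) = 0.865*log2(0.865/0.597) + 0.135*log2(0.135/0.403) = 0.2497

0.2497 bits


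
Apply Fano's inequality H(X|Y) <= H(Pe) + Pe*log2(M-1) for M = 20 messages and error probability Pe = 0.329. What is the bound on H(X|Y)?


H(Pe) = -Pe*log2(Pe) - (1-Pe)*log2(1-Pe) = -0.329*log2(0.329) - 0.671*log2(0.671) = 0.527664 + 0.386238 = 0.9139. Pe*log2(M-1) = 0.329*log2(19) = 1.397568. Bound = H(Pe) + Pe*log2(M-1) = 0.527664 + 0.386238 + 1.397568 = 2.3115

2.3115 bits


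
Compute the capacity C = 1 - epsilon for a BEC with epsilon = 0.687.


C = 1 - epsilon = 1 - 0.687 = 0.313

0.313 bits


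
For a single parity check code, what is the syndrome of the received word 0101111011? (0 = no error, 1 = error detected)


Syndrome = XOR of all bits = 0 XOR 1 XOR 0 XOR 1 XOR 1 XOR 1 XOR 1 XOR 0 XOR 1 XOR 1 = 1

1


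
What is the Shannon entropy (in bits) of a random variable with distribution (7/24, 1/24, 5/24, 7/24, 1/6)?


H = -sum(p_i * log2(p_i)). Terms: -(7/24)*log2(7/24) = 0.518469; -(1/24)*log2(1/24) = 0.191040; -(5/24)*log2(5/24) = 0.471466; -(7/24)*log2(7/24) = 0.518469; -(1/6)*log2(1/6) = 0.430827. H = 0.518469 + 0.191040 + 0.471466 + 0.518469 + 0.430827 = 2.1303

2.1303 bits


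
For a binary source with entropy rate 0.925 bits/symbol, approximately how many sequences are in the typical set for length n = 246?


log2|A_typical| = nH = 246 * 0.925 = 227.55, so |A_typical| ~ 2^227.55 = 3.158e+68

3.158e+68


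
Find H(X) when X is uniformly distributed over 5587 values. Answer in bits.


H = log2(n) = log2(5587) = 12.4479

12.4479 bits


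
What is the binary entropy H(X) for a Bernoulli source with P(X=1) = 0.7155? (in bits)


H = -p*log2(p) - (1-p)*log2(1-p). -0.7155*log2(0.7155) = 0.345570; -0.2845*log2(0.2845) = 0.515941. H = 0.345570 + 0.515941 = 0.8615

0.8615 bits


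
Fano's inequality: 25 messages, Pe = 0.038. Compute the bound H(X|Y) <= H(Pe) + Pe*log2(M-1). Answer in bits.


H(Pe) = -Pe*log2(Pe) - (1-Pe)*log2(1-Pe) = -0.038*log2(0.038) - 0.962*log2(0.962) = 0.179279 + 0.053767 = 0.233. Pe*log2(M-1) = 0.038*log2(24) = 0.174229. Bound = H(Pe) + Pe*log2(M-1) = 0.179279 + 0.053767 + 0.174229 = 0.4073

0.4073 bits


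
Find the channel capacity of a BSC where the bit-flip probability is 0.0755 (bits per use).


H(p) = -p*log2(p) - (1-p)*log2(1-p) = -0.0755*log2(0.0755) - 0.9245*log2(0.9245) = 0.281417 + 0.104704 = 0.3861. C = 1 - H(p) = 1 - 0.3861 = 0.6139

0.6139 bits


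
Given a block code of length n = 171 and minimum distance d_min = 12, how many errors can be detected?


Detection capability = d_min - 1 = 12 - 1 = 11

11 errors


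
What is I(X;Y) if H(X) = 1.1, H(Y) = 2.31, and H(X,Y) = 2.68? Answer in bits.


I(X;Y) = H(X) + H(Y) - H(X,Y) = 1.1 + 2.31 - 2.68 = 0.73

0.73 bits


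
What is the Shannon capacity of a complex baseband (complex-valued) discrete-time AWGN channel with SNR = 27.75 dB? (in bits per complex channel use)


SNR_linear = 10^(27.75/10) = 595.6621; C = log2(1 + SNR_linear) = log2(1 + 595.6621) = 9.2208

9.2208 bits/channel use


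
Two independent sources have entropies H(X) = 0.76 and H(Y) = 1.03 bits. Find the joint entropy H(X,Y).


For independent variables, H(X,Y) = H(X) + H(Y) = 0.76 + 1.03 = 1.79

1.79 bits


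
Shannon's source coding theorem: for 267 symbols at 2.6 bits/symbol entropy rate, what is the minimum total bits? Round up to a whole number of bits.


Minimum bits >= n * H = 267 * 2.6 = 694.2, rounded up to a whole number of bits = 695

695 bits


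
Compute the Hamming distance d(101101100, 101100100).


Count differing positions: . . . . . ^ . . . = 1 differences

1


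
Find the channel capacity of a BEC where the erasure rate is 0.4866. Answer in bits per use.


C = 1 - epsilon = 1 - 0.4866 = 0.5134

0.5134 bits


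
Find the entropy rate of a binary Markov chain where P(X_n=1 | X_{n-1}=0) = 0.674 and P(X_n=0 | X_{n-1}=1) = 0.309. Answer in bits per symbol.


Stationary distribution: pi_0 = p10/(p01+p10) = 0.3143, pi_1 = 0.6857. Entropy rate H' = pi_0*H(p01) + pi_1*H(p10) = 0.3143*0.9108 + 0.6857*0.892 = 0.8979

0.8979 bits/symbol


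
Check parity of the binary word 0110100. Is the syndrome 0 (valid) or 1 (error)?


Syndrome = XOR of all bits = 0 XOR 1 XOR 1 XOR 0 XOR 1 XOR 0 XOR 0 = 1

1


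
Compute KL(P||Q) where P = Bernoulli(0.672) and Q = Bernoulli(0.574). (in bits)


KL = p*log2(p/q) + (1-p)*log2((1-p)/(1-q)) = 0.672*log2(0.672/0.574) + 0.328*log2(0.328/0.426) = 0.0291

0.0291 bits


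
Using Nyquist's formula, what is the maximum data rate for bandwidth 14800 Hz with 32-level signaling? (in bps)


Rate = 2 * B * log2(M) = 2 * 14800 * 5.0 = 148000.0

148000.0 bps


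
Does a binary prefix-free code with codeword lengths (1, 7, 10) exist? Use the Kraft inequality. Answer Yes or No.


Kraft sum = sum(2^(-l_i)) = 0.5088, need <= 1. Result: satisfied (a binary prefix-free code with these lengths exists)

Yes


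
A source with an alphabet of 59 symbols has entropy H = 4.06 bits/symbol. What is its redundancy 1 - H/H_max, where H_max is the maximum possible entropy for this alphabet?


H_max = log2(K) = log2(59) = 5.8826 bits/symbol. Redundancy = 1 - H/H_max = 1 - 4.06/5.8826 = 1 - 0.6902 = 0.3098

0.3098


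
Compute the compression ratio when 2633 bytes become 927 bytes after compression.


Ratio = original / compressed = 2633 / 927 = 2.8403

2.8403


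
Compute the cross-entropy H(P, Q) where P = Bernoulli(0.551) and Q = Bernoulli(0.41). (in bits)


H(P,Q) = -p*log2(q) - (1-p)*log2(1-q). -0.551*log2(0.41) = 0.708754; -0.449*log2(0.59) = 0.341785. H(P,Q) = 0.708754 + 0.341785 = 1.0505

1.0505 bits


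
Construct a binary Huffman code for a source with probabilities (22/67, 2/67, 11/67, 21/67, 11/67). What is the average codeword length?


Huffman construction (repeatedly merge the two least-probable nodes; each merge adds 1 bit to every symbol beneath it): 2/67 + 11/67 = 13/67; 11/67 + 13/67 = 24/67; 21/67 + 22/67 = 43/67; 24/67 + 43/67 = 1. Resulting codeword lengths (in the order the probabilities were given): (2, 3, 3, 2, 2). L_avg = sum(p_i * l_i) = 22/67*2 + 2/67*3 + 11/67*3 + 21/67*2 + 11/67*2 = 147/67 = 2.194

2.194 bits


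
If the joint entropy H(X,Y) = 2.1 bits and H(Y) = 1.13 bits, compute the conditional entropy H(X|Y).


H(X|Y) = H(X,Y) - H(Y) = 2.1 - 1.13 = 0.97

0.97 bits


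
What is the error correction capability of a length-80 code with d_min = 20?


Correction capability = floor((d-1)/2) = floor((20-1)/2) = 9

9 errors


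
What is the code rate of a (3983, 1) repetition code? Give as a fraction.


Rate = k/n = 1/3983

1/3983


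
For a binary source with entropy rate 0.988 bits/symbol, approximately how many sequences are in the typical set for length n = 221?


log2|A_typical| = nH = 221 * 0.988 = 218.348, so |A_typical| ~ 2^218.348 = 5.362e+65

5.362e+65


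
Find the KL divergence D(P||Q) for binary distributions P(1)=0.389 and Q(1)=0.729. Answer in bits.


KL = p*log2(p/q) + (1-p)*log2((1-p)/(1-q)) = 0.389*log2(0.389/0.729) + 0.611*log2(0.611/0.271) = 0.3641

0.3641 bits


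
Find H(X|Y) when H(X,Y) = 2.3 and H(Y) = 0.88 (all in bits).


H(X|Y) = H(X,Y) - H(Y) = 2.3 - 0.88 = 1.42

1.42 bits


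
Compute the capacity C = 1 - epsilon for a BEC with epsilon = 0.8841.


C = 1 - epsilon = 1 - 0.8841 = 0.1159

0.1159 bits


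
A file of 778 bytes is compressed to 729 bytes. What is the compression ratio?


Ratio = original / compressed = 778 / 729 = 1.0672

1.0672


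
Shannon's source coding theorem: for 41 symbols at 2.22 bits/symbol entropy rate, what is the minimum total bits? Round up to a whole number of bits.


Minimum bits >= n * H = 41 * 2.22 = 91.02, rounded up to a whole number of bits = 92

92 bits


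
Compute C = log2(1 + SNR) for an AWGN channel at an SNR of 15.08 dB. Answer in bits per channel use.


SNR_linear = 10^(15.08/10) = 32.2107; C = log2(1 + SNR_linear) = log2(1 + 32.2107) = 5.0536

5.0536 bits/channel use


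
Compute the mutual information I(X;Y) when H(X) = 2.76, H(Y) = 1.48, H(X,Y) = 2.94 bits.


I(X;Y) = H(X) + H(Y) - H(X,Y) = 2.76 + 1.48 - 2.94 = 1.3

1.3 bits


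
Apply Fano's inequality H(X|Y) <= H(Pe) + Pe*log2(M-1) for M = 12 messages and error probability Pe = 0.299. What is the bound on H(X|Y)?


H(Pe) = -Pe*log2(Pe) - (1-Pe)*log2(1-Pe) = -0.299*log2(0.299) - 0.701*log2(0.701) = 0.520793 + 0.359272 = 0.8801. Pe*log2(M-1) = 0.299*log2(11) = 1.034370. Bound = H(Pe) + Pe*log2(M-1) = 0.520793 + 0.359272 + 1.034370 = 1.9144

1.9144 bits


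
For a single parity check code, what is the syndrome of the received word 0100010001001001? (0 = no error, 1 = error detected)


Syndrome = XOR of all bits = 0 XOR 1 XOR 0 XOR 0 XOR 0 XOR 1 XOR 0 XOR 0 XOR 0 XOR 1 XOR 0 XOR 0 XOR 1 XOR 0 XOR 0 XOR 1 = 1

1


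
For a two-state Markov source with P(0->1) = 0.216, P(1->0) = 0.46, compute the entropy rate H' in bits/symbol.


Stationary distribution: pi_0 = p10/(p01+p10) = 0.6805, pi_1 = 0.3195. Entropy rate H' = pi_0*H(p01) + pi_1*H(p10) = 0.6805*0.7528 + 0.3195*0.9954 = 0.8303

0.8303 bits/symbol


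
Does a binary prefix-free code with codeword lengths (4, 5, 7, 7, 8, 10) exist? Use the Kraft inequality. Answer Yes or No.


Kraft sum = sum(2^(-l_i)) = 0.1143, need <= 1. Result: satisfied (a binary prefix-free code with these lengths exists)

Yes


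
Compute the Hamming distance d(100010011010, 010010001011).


Count differing positions: ^ ^ . . . . . ^ . . . ^ = 4 differences

4


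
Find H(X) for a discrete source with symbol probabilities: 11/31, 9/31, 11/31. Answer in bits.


H = -sum(p_i * log2(p_i)). Terms: -(11/31)*log2(11/31) = 0.530400; -(9/31)*log2(9/31) = 0.518014; -(11/31)*log2(11/31) = 0.530400. H = 0.530400 + 0.518014 + 0.530400 = 1.5788

1.5788 bits


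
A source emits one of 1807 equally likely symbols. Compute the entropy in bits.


H = log2(n) = log2(1807) = 10.8194

10.8194 bits


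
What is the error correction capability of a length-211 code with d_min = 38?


Correction capability = floor((d-1)/2) = floor((38-1)/2) = 18

18 errors


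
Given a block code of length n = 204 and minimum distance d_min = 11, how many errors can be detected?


Detection capability = d_min - 1 = 11 - 1 = 10

10 errors


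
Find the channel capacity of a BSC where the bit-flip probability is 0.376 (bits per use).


H(p) = -p*log2(p) - (1-p)*log2(1-p) = -0.376*log2(0.376) - 0.624*log2(0.624) = 0.530609 + 0.424558 = 0.9552. C = 1 - H(p) = 1 - 0.9552 = 0.0448

0.0448 bits


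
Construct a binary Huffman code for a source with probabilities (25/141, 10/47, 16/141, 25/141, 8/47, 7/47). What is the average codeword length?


Huffman construction (repeatedly merge the two least-probable nodes; each merge adds 1 bit to every symbol beneath it): 16/141 + 7/47 = 37/141; 8/47 + 25/141 = 49/141; 25/141 + 10/47 = 55/141; 37/141 + 49/141 = 86/141; 55/141 + 86/141 = 1. Resulting codeword lengths (in the order the probabilities were given): (3, 2, 3, 2, 3, 3). L_avg = sum(p_i * l_i) = 25/141*3 + 10/47*2 + 16/141*3 + 25/141*2 + 8/47*3 + 7/47*3 = 368/141 = 2.6099

2.6099 bits


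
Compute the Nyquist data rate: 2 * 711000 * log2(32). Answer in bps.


Rate = 2 * B * log2(M) = 2 * 711000 * 5.0 = 7110000.0

7110000.0 bps


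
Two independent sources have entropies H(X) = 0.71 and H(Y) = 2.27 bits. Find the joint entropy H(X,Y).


For independent variables, H(X,Y) = H(X) + H(Y) = 0.71 + 2.27 = 2.98

2.98 bits


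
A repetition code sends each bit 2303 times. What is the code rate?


Rate = k/n = 1/2303

1/2303


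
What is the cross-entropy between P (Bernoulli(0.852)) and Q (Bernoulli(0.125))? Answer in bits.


H(P,Q) = -p*log2(q) - (1-p)*log2(1-q). -0.852*log2(0.125) = 2.556000; -0.148*log2(0.875) = 0.028511. H(P,Q) = 2.556000 + 0.028511 = 2.5845

2.5845 bits


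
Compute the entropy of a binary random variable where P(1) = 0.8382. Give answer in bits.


H = -p*log2(p) - (1-p)*log2(1-p). -0.8382*log2(0.8382) = 0.213434; -0.1618*log2(0.1618) = 0.425165. H = 0.213434 + 0.425165 = 0.6386

0.6386 bits


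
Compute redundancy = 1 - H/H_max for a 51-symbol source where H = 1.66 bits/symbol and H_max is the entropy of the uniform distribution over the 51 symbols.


H_max = log2(K) = log2(51) = 5.6724 bits/symbol. Redundancy = 1 - H/H_max = 1 - 1.66/5.6724 = 1 - 0.2926 = 0.7074

0.7074


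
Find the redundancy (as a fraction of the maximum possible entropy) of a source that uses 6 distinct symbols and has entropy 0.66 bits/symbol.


H_max = log2(K) = log2(6) = 2.585 bits/symbol. Redundancy = 1 - H/H_max = 1 - 0.66/2.585 = 1 - 0.2553 = 0.7447

0.7447


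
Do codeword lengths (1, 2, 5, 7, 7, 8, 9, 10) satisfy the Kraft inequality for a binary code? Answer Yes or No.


Kraft sum = sum(2^(-l_i)) = 0.8037, need <= 1. Result: satisfied (a binary prefix-free code with these lengths exists)

Yes


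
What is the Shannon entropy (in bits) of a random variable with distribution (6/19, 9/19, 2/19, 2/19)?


H = -sum(p_i * log2(p_i)). Terms: -(6/19)*log2(6/19) = 0.525147; -(9/19)*log2(9/19) = 0.510633; -(2/19)*log2(2/19) = 0.341887; -(2/19)*log2(2/19) = 0.341887. H = 0.525147 + 0.510633 + 0.341887 + 0.341887 = 1.7196

1.7196 bits


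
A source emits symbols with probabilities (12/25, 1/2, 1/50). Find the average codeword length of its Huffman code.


Huffman construction (repeatedly merge the two least-probable nodes; each merge adds 1 bit to every symbol beneath it): 1/50 + 12/25 = 1/2; 1/2 + 1/2 = 1. Resulting codeword lengths (in the order the probabilities were given): (2, 1, 2). L_avg = sum(p_i * l_i) = 12/25*2 + 1/2*1 + 1/50*2 = 3/2 = 1.5

1.5 bits


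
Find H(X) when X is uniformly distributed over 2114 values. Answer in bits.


H = log2(n) = log2(2114) = 11.0458

11.0458 bits


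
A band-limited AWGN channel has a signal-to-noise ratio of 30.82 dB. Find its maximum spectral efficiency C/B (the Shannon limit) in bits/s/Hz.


SNR_linear = 10^(30.82/10) = 1207.8138; C/B = log2(1 + SNR_linear) = log2(1 + 1207.8138) = 10.2394

10.2394 bits/s/Hz


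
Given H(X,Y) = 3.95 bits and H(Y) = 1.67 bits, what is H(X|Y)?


H(X|Y) = H(X,Y) - H(Y) = 3.95 - 1.67 = 2.28

2.28 bits


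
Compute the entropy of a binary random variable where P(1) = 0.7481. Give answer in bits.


H = -p*log2(p) - (1-p)*log2(1-p). -0.7481*log2(0.7481) = 0.313227; -0.2519*log2(0.2519) = 0.501048. H = 0.313227 + 0.501048 = 0.8143

0.8143 bits


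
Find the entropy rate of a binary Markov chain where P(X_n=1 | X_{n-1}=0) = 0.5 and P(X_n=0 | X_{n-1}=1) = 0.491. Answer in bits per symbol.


Stationary distribution: pi_0 = p10/(p01+p10) = 0.4955, pi_1 = 0.5045. Entropy rate H' = pi_0*H(p01) + pi_1*H(p10) = 0.4955*1.0 + 0.5045*0.9998 = 0.9999

0.9999 bits/symbol


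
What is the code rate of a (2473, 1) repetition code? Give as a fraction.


Rate = k/n = 1/2473

1/2473


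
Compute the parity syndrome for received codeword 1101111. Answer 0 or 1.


Syndrome = XOR of all bits = 1 XOR 1 XOR 0 XOR 1 XOR 1 XOR 1 XOR 1 = 0

0


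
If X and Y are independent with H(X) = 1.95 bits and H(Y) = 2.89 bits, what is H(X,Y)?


For independent variables, H(X,Y) = H(X) + H(Y) = 1.95 + 2.89 = 4.84

4.84 bits


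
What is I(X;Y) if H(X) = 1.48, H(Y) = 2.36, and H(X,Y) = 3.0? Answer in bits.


I(X;Y) = H(X) + H(Y) - H(X,Y) = 1.48 + 2.36 - 3.0 = 0.84

0.84 bits


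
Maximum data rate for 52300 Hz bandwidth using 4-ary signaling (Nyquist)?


Rate = 2 * B * log2(M) = 2 * 52300 * 2.0 = 209200.0

209200.0 bps


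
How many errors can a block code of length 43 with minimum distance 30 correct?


Correction capability = floor((d-1)/2) = floor((30-1)/2) = 14

14 errors


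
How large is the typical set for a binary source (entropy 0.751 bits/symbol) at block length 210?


log2|A_typical| = nH = 210 * 0.751 = 157.71, so |A_typical| ~ 2^157.71 = 2.988e+47

2.988e+47


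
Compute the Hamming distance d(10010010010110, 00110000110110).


Count differing positions: ^ . ^ . . . ^ . ^ . . . . . = 4 differences

4


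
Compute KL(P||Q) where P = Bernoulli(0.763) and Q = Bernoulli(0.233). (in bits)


KL = p*log2(p/q) + (1-p)*log2((1-p)/(1-q)) = 0.763*log2(0.763/0.233) + 0.237*log2(0.237/0.767) = 0.9042

0.9042 bits


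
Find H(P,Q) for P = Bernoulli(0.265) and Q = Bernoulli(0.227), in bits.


H(P,Q) = -p*log2(q) - (1-p)*log2(1-q). -0.265*log2(0.227) = 0.566897; -0.735*log2(0.773) = 0.273023. H(P,Q) = 0.566897 + 0.273023 = 0.8399

0.8399 bits


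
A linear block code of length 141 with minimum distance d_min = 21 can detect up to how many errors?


Detection capability = d_min - 1 = 21 - 1 = 20

20 errors


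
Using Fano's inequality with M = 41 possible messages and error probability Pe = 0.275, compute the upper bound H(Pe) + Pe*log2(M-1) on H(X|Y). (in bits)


H(Pe) = -Pe*log2(Pe) - (1-Pe)*log2(1-Pe) = -0.275*log2(0.275) - 0.725*log2(0.725) = 0.512187 + 0.336362 = 0.8485. Pe*log2(M-1) = 0.275*log2(40) = 1.463530. Bound = H(Pe) + Pe*log2(M-1) = 0.512187 + 0.336362 + 1.463530 = 2.3121

2.3121 bits


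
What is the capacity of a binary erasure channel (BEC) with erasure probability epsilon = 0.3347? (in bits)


C = 1 - epsilon = 1 - 0.3347 = 0.6653

0.6653 bits


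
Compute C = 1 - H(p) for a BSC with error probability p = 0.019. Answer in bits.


H(p) = -p*log2(p) - (1-p)*log2(1-p) = -0.019*log2(0.019) - 0.981*log2(0.981) = 0.108639 + 0.027149 = 0.1358. C = 1 - H(p) = 1 - 0.1358 = 0.8642

0.8642 bits


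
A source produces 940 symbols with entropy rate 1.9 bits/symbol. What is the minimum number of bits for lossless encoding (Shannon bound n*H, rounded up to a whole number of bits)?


Minimum bits >= n * H = 940 * 1.9 = 1786.0, rounded up to a whole number of bits = 1786

1786 bits


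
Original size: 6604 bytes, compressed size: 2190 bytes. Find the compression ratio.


Ratio = original / compressed = 6604 / 2190 = 3.0155

3.0155


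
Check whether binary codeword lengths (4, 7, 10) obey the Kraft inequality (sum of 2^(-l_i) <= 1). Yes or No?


Kraft sum = sum(2^(-l_i)) = 0.0713, need <= 1. Result: satisfied (a binary prefix-free code with these lengths exists)

Yes


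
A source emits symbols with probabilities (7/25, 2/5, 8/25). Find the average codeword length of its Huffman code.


Huffman construction (repeatedly merge the two least-probable nodes; each merge adds 1 bit to every symbol beneath it): 7/25 + 8/25 = 3/5; 2/5 + 3/5 = 1. Resulting codeword lengths (in the order the probabilities were given): (2, 1, 2). L_avg = sum(p_i * l_i) = 7/25*2 + 2/5*1 + 8/25*2 = 8/5 = 1.6

1.6 bits


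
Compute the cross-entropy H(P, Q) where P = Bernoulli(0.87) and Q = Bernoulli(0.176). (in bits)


H(P,Q) = -p*log2(q) - (1-p)*log2(1-q). -0.87*log2(0.176) = 2.180527; -0.13*log2(0.824) = 0.036307. H(P,Q) = 2.180527 + 0.036307 = 2.2168

2.2168 bits


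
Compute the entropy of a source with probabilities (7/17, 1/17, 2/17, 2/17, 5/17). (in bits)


H = -sum(p_i * log2(p_i)). Terms: -(7/17)*log2(7/17) = 0.527103; -(1/17)*log2(1/17) = 0.240439; -(2/17)*log2(2/17) = 0.363231; -(2/17)*log2(2/17) = 0.363231; -(5/17)*log2(5/17) = 0.519275. H = 0.527103 + 0.240439 + 0.363231 + 0.363231 + 0.519275 = 2.0133

2.0133 bits


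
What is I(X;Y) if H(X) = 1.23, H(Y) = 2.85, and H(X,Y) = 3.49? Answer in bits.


I(X;Y) = H(X) + H(Y) - H(X,Y) = 1.23 + 2.85 - 3.49 = 0.59

0.59 bits


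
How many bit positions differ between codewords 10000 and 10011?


Count differing positions: . . . ^ ^ = 2 differences

2


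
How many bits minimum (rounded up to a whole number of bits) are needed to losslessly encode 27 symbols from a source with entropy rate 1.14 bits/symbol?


Minimum bits >= n * H = 27 * 1.14 = 30.78, rounded up to a whole number of bits = 31

31 bits


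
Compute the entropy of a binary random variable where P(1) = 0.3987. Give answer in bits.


H = -p*log2(p) - (1-p)*log2(1-p). -0.3987*log2(0.3987) = 0.528925; -0.6013*log2(0.6013) = 0.441260. H = 0.528925 + 0.441260 = 0.9702

0.9702 bits


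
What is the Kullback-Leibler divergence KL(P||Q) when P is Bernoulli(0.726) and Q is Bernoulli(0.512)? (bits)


KL = p*log2(p/q) + (1-p)*log2((1-p)/(1-q)) = 0.726*log2(0.726/0.512) + 0.274*log2(0.274/0.488) = 0.1376

0.1376 bits


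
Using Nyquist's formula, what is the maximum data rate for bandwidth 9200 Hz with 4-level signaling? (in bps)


Rate = 2 * B * log2(M) = 2 * 9200 * 2.0 = 36800.0

36800.0 bps


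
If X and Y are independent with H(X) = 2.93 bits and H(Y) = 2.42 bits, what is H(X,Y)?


For independent variables, H(X,Y) = H(X) + H(Y) = 2.93 + 2.42 = 5.35

5.35 bits


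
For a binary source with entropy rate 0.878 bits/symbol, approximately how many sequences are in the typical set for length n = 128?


log2|A_typical| = nH = 128 * 0.878 = 112.384, so |A_typical| ~ 2^112.384 = 6.776e+33

6.776e+33


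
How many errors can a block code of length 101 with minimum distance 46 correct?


Correction capability = floor((d-1)/2) = floor((46-1)/2) = 22

22 errors


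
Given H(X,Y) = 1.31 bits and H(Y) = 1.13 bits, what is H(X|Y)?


H(X|Y) = H(X,Y) - H(Y) = 1.31 - 1.13 = 0.18

0.18 bits


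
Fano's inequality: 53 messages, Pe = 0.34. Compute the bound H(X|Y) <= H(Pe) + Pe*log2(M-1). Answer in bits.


H(Pe) = -Pe*log2(Pe) - (1-Pe)*log2(1-Pe) = -0.34*log2(0.34) - 0.66*log2(0.66) = 0.529174 + 0.395645 = 0.9248. Pe*log2(M-1) = 0.34*log2(52) = 1.938150. Bound = H(Pe) + Pe*log2(M-1) = 0.529174 + 0.395645 + 1.938150 = 2.863

2.863 bits


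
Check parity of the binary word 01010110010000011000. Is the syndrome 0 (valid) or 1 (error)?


Syndrome = XOR of all bits = 0 XOR 1 XOR 0 XOR 1 XOR 0 XOR 1 XOR 1 XOR 0 XOR 0 XOR 1 XOR 0 XOR 0 XOR 0 XOR 0 XOR 0 XOR 1 XOR 1 XOR 0 XOR 0 XOR 0 = 1

1


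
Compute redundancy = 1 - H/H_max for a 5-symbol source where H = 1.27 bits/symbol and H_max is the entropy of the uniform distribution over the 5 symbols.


H_max = log2(K) = log2(5) = 2.3219 bits/symbol. Redundancy = 1 - H/H_max = 1 - 1.27/2.3219 = 1 - 0.547 = 0.453

0.453


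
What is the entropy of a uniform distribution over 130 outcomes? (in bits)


H = log2(n) = log2(130) = 7.0224

7.0224 bits


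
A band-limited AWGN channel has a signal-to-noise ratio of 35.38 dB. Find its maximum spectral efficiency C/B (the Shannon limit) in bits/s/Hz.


SNR_linear = 10^(35.38/10) = 3451.4374; C/B = log2(1 + SNR_linear) = log2(1 + 3451.4374) = 11.7534

11.7534 bits/s/Hz


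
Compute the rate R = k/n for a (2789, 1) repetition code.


Rate = k/n = 1/2789

1/2789


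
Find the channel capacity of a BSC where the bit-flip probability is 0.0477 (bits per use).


H(p) = -p*log2(p) - (1-p)*log2(1-p) = -0.0477*log2(0.0477) - 0.9523*log2(0.9523) = 0.209397 + 0.067149 = 0.2765. C = 1 - H(p) = 1 - 0.2765 = 0.7235

0.7235 bits


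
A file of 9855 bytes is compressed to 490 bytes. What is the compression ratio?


Ratio = original / compressed = 9855 / 490 = 20.1122

20.1122


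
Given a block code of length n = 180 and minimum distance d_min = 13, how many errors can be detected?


Detection capability = d_min - 1 = 13 - 1 = 12

12 errors


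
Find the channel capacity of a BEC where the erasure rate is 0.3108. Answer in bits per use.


C = 1 - epsilon = 1 - 0.3108 = 0.6892

0.6892 bits


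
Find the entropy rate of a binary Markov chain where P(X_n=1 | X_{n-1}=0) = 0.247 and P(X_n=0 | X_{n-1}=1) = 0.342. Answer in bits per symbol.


Stationary distribution: pi_0 = p10/(p01+p10) = 0.5806, pi_1 = 0.4194. Entropy rate H' = pi_0*H(p01) + pi_1*H(p10) = 0.5806*0.8065 + 0.4194*0.9267 = 0.8569

0.8569 bits/symbol


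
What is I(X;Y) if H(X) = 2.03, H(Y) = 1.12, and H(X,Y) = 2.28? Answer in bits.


I(X;Y) = H(X) + H(Y) - H(X,Y) = 2.03 + 1.12 - 2.28 = 0.87

0.87 bits


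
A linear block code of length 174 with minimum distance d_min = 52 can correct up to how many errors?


Correction capability = floor((d-1)/2) = floor((52-1)/2) = 25

25 errors


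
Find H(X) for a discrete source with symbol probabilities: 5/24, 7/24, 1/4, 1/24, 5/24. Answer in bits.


H = -sum(p_i * log2(p_i)). Terms: -(5/24)*log2(5/24) = 0.471466; -(7/24)*log2(7/24) = 0.518469; -(1/4)*log2(1/4) = 0.500000; -(1/24)*log2(1/24) = 0.191040; -(5/24)*log2(5/24) = 0.471466. H = 0.471466 + 0.518469 + 0.500000 + 0.191040 + 0.471466 = 2.1524

2.1524 bits


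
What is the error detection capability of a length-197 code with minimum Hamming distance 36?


Detection capability = d_min - 1 = 36 - 1 = 35

35 errors


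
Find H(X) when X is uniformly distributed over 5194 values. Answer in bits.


H = log2(n) = log2(5194) = 12.3426

12.3426 bits


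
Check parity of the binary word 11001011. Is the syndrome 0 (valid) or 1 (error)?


Syndrome = XOR of all bits = 1 XOR 1 XOR 0 XOR 0 XOR 1 XOR 0 XOR 1 XOR 1 = 1

1


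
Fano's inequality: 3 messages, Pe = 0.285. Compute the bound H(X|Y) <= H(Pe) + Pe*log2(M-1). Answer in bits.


H(Pe) = -Pe*log2(Pe) - (1-Pe)*log2(1-Pe) = -0.285*log2(0.285) - 0.715*log2(0.715) = 0.516125 + 0.346049 = 0.8622. Pe*log2(M-1) = 0.285*log2(2) = 0.285000. Bound = H(Pe) + Pe*log2(M-1) = 0.516125 + 0.346049 + 0.285000 = 1.1472

1.1472 bits


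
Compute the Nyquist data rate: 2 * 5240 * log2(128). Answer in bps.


Rate = 2 * B * log2(M) = 2 * 5240 * 7.0 = 73360.0

73360.0 bps


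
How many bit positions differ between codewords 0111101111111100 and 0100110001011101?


Count differing positions: . . ^ ^ . ^ ^ ^ ^ . ^ . . . . ^ = 8 differences

8


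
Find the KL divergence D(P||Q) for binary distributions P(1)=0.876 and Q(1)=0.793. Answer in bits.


KL = p*log2(p/q) + (1-p)*log2((1-p)/(1-q)) = 0.876*log2(0.876/0.793) + 0.124*log2(0.124/0.207) = 0.0341

0.0341 bits


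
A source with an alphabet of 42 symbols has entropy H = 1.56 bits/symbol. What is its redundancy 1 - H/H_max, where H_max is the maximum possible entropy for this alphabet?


H_max = log2(K) = log2(42) = 5.3923 bits/symbol. Redundancy = 1 - H/H_max = 1 - 1.56/5.3923 = 1 - 0.2893 = 0.7107

0.7107


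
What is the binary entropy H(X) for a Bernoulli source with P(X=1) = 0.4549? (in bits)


H = -p*log2(p) - (1-p)*log2(1-p). -0.4549*log2(0.4549) = 0.516939; -0.5451*log2(0.5451) = 0.477184. H = 0.516939 + 0.477184 = 0.9941

0.9941 bits


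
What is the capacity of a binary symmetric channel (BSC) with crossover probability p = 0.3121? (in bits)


H(p) = -p*log2(p) - (1-p)*log2(1-p) = -0.3121*log2(0.3121) - 0.6879*log2(0.6879) = 0.524303 + 0.371280 = 0.8956. C = 1 - H(p) = 1 - 0.8956 = 0.1044

0.1044 bits


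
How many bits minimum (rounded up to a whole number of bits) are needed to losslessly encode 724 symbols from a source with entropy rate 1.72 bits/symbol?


Minimum bits >= n * H = 724 * 1.72 = 1245.28, rounded up to a whole number of bits = 1246

1246 bits


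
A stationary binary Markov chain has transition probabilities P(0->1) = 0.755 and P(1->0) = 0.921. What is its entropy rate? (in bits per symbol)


Stationary distribution: pi_0 = p10/(p01+p10) = 0.5495, pi_1 = 0.4505. Entropy rate H' = pi_0*H(p01) + pi_1*H(p10) = 0.5495*0.8033 + 0.4505*0.3986 = 0.621

0.621 bits/symbol
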